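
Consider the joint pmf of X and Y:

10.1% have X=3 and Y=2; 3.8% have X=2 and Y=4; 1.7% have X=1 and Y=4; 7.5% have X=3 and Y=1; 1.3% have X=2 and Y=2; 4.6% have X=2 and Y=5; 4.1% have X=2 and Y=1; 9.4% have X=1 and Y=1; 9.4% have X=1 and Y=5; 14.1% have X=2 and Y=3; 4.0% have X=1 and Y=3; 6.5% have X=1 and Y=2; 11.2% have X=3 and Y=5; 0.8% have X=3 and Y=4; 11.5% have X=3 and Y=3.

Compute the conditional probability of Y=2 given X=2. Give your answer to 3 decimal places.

P(X=2) = 0.041 + 0.013 + 0.141 + 0.038 + 0.046 = 0.279.
P(Y=2 | X=2) = 0.013/0.279 = 0.047.

0.047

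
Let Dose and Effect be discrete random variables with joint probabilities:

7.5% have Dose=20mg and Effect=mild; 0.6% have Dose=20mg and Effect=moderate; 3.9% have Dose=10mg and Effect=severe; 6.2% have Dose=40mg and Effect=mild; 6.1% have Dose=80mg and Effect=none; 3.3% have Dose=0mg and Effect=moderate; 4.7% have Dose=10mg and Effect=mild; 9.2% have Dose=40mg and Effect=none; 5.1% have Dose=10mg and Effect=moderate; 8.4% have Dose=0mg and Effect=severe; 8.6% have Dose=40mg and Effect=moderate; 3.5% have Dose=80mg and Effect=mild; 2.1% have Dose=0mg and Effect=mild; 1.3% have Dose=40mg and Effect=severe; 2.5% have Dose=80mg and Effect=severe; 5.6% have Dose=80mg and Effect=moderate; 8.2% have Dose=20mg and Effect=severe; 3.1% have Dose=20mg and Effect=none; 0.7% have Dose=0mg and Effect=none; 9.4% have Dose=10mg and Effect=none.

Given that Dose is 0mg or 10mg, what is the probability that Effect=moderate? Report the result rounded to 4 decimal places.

0.2234

P(Dose=0mg) = 0.007 + 0.021 + 0.033 + 0.084 = 0.145.
P(Dose=10mg) = 0.094 + 0.047 + 0.051 + 0.039 = 0.231.
P(Dose ∈ {0mg, 10mg}) = 0.145 + 0.231 = 0.376; P(Effect=moderate, Dose ∈ {0mg, 10mg}) = 0.033 + 0.051 = 0.084.
P(Effect=moderate | Dose ∈ {0mg, 10mg}) = 0.084/0.376 = 0.2234.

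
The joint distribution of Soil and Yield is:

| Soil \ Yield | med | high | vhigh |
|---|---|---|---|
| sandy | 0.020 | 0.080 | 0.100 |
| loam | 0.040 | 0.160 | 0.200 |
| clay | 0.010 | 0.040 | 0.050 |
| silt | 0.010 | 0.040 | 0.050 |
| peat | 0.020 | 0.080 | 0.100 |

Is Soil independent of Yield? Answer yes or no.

yes

Every cell satisfies P(Soil,Yield) = P(Soil)·P(Yield). For instance P(Soil=silt) = 0.100, P(Yield=vhigh) = 0.500, and 0.100×0.500 = 0.050 matches the joint entry. So Soil and Yield are independent.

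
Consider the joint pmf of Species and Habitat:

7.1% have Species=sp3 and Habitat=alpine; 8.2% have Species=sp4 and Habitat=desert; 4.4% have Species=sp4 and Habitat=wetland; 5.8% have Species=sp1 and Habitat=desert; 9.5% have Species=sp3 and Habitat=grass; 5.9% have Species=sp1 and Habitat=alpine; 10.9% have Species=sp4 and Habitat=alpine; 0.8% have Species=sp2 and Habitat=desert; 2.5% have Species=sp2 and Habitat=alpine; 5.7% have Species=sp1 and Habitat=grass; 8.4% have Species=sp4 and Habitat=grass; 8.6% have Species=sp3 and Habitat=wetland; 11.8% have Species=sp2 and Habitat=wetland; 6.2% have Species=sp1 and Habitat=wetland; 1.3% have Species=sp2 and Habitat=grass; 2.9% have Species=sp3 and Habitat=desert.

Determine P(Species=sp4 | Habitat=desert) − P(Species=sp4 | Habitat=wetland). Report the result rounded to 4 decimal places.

0.3213

P(Habitat=desert) = 0.058 + 0.008 + 0.029 + 0.082 = 0.177; P(Species=sp4 | Habitat=desert) = 0.082/0.177 = 0.46328.
P(Habitat=wetland) = 0.062 + 0.118 + 0.086 + 0.044 = 0.310; P(Species=sp4 | Habitat=wetland) = 0.044/0.310 = 0.14194.
Difference = 0.3213.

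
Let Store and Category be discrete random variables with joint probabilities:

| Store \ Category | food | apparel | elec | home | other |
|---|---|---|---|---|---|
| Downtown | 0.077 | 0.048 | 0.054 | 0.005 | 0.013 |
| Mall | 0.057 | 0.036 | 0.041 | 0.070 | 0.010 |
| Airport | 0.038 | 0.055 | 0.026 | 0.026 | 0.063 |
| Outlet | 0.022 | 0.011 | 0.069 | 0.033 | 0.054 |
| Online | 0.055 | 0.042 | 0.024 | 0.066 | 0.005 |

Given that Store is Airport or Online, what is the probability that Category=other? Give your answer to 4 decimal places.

P(Store=Airport) = 0.038 + 0.055 + 0.026 + 0.026 + 0.063 = 0.208.
P(Store=Online) = 0.055 + 0.042 + 0.024 + 0.066 + 0.005 = 0.192.
P(Store ∈ {Airport, Online}) = 0.208 + 0.192 = 0.400; P(Category=other, Store ∈ {Airport, Online}) = 0.063 + 0.005 = 0.068.
P(Category=other | Store ∈ {Airport, Online}) = 0.068/0.400 = 0.1700.

0.1700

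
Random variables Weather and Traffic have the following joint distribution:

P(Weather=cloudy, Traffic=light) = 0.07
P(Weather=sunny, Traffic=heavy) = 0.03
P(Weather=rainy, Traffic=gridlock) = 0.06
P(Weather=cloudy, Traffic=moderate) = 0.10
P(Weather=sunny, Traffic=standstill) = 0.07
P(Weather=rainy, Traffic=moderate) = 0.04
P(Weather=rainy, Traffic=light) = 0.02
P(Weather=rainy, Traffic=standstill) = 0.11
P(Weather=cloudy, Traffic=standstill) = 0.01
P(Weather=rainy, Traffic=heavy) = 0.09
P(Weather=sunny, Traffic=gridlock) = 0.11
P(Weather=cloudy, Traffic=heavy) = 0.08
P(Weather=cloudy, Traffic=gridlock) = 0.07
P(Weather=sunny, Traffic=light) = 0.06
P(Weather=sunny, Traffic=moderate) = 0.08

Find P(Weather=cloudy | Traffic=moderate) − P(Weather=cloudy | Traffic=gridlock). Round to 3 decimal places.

P(Traffic=moderate) = 0.08 + 0.10 + 0.04 = 0.22; P(Weather=cloudy | Traffic=moderate) = 0.10/0.22 = 0.4545.
P(Traffic=gridlock) = 0.11 + 0.07 + 0.06 = 0.24; P(Weather=cloudy | Traffic=gridlock) = 0.07/0.24 = 0.2917.
Difference = 0.163.

0.163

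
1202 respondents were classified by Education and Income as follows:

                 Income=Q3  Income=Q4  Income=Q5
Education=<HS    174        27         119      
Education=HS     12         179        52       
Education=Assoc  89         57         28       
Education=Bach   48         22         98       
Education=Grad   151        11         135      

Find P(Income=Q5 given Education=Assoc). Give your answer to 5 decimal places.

Total with Education=Assoc: 89 + 57 + 28 = 174.
P(Income=Q5 | Education=Assoc) = 28/174 = 0.16092.

0.16092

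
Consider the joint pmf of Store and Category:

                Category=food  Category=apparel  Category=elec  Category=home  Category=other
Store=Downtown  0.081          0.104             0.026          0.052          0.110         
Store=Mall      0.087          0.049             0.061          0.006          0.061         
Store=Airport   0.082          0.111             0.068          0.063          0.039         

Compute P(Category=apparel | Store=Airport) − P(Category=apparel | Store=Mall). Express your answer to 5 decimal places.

P(Store=Airport) = 0.082 + 0.111 + 0.068 + 0.063 + 0.039 = 0.363; P(Category=apparel | Store=Airport) = 0.111/0.363 = 0.305785.
P(Store=Mall) = 0.087 + 0.049 + 0.061 + 0.006 + 0.061 = 0.264; P(Category=apparel | Store=Mall) = 0.049/0.264 = 0.185606.
Difference = 0.12018.

0.12018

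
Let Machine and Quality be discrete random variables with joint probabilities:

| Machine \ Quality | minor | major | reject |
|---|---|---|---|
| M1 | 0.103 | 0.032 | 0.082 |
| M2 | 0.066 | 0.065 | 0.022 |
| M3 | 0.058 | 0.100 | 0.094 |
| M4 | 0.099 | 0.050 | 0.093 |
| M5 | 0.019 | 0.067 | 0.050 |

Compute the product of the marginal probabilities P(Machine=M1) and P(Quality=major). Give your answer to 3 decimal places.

P(Machine=M1) = 0.103 + 0.032 + 0.082 = 0.217.
P(Quality=major) = 0.032 + 0.065 + 0.100 + 0.050 + 0.067 = 0.314.
Product: 0.217 × 0.314 = 0.068.

0.068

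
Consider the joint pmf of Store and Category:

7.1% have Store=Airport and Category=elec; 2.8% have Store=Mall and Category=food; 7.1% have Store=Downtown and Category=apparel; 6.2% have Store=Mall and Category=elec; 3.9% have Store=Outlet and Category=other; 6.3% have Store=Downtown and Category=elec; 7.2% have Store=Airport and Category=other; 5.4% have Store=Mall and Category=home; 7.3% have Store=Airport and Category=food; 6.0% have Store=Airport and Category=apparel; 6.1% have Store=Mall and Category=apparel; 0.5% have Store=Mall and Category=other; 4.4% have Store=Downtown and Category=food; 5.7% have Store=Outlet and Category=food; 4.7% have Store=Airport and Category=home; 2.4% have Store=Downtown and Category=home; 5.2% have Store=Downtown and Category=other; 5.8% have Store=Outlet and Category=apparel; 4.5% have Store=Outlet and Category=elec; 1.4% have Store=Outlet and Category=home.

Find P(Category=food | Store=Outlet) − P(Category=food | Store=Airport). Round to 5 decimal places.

0.04160

P(Store=Outlet) = 0.057 + 0.058 + 0.045 + 0.014 + 0.039 = 0.213; P(Category=food | Store=Outlet) = 0.057/0.213 = 0.267606.
P(Store=Airport) = 0.073 + 0.060 + 0.071 + 0.047 + 0.072 = 0.323; P(Category=food | Store=Airport) = 0.073/0.323 = 0.226006.
Difference = 0.04160.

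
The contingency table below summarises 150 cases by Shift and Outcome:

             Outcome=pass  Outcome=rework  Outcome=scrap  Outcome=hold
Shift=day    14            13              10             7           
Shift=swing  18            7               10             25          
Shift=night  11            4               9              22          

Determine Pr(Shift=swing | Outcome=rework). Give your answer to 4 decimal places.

Total with Outcome=rework: 13 + 7 + 4 = 24.
P(Shift=swing | Outcome=rework) = 7/24 = 0.2917.

0.2917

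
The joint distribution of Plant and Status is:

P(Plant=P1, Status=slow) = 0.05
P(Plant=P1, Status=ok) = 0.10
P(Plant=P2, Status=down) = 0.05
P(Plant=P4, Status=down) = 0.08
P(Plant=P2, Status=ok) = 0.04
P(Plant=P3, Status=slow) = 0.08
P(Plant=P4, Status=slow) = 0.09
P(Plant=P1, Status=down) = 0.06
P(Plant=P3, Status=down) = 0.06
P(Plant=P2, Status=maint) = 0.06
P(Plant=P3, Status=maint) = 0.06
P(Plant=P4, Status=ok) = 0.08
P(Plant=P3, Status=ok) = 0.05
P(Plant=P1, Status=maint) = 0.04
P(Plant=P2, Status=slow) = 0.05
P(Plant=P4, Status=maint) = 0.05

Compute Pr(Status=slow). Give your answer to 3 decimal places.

P(Status=slow) = 0.05 + 0.05 + 0.08 + 0.09 = 0.27.

0.270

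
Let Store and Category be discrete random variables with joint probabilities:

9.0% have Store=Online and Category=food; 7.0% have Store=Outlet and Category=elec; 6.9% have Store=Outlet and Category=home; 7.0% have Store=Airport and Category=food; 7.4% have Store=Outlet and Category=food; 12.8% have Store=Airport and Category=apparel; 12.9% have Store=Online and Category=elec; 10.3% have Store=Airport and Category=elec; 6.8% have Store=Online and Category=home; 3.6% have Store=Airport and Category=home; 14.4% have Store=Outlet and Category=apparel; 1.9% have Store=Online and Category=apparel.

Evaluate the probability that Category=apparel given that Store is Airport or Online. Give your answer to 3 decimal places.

P(Store=Airport) = 0.070 + 0.128 + 0.103 + 0.036 = 0.337.
P(Store=Online) = 0.090 + 0.019 + 0.129 + 0.068 = 0.306.
P(Store ∈ {Airport, Online}) = 0.337 + 0.306 = 0.643; P(Category=apparel, Store ∈ {Airport, Online}) = 0.128 + 0.019 = 0.147.
P(Category=apparel | Store ∈ {Airport, Online}) = 0.147/0.643 = 0.229.

0.229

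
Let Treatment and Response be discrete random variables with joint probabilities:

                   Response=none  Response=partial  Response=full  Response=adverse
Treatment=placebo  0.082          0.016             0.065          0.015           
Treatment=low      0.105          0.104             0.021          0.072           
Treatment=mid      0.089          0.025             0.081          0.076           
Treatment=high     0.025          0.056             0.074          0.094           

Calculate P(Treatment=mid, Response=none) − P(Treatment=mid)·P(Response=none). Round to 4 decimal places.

0.0074

P(Treatment=mid) = 0.089 + 0.025 + 0.081 + 0.076 = 0.271.
P(Response=none) = 0.082 + 0.105 + 0.089 + 0.025 = 0.301.
P(Treatment=mid, Response=none) − P(Treatment=mid)P(Response=none) = 0.089 − 0.271×0.301 = 0.0074.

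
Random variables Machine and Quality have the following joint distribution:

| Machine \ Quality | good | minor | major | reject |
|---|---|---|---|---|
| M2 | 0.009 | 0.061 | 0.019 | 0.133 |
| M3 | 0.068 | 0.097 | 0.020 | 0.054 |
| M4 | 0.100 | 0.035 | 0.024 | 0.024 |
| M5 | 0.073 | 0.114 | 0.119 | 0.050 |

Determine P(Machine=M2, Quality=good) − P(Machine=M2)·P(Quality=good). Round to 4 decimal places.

-0.0465

P(Machine=M2) = 0.009 + 0.061 + 0.019 + 0.133 = 0.222.
P(Quality=good) = 0.009 + 0.068 + 0.100 + 0.073 = 0.250.
P(Machine=M2, Quality=good) − P(Machine=M2)P(Quality=good) = 0.009 − 0.222×0.250 = -0.0465.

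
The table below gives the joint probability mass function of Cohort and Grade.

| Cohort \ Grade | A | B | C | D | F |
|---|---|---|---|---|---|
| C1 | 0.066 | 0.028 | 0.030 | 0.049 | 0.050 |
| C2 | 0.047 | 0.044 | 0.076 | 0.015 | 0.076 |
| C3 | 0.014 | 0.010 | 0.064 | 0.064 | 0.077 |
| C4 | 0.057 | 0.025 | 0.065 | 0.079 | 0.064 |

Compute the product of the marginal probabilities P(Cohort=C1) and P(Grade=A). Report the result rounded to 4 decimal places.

P(Cohort=C1) = 0.066 + 0.028 + 0.030 + 0.049 + 0.050 = 0.223.
P(Grade=A) = 0.066 + 0.047 + 0.014 + 0.057 = 0.184.
Product: 0.223 × 0.184 = 0.0410.

0.0410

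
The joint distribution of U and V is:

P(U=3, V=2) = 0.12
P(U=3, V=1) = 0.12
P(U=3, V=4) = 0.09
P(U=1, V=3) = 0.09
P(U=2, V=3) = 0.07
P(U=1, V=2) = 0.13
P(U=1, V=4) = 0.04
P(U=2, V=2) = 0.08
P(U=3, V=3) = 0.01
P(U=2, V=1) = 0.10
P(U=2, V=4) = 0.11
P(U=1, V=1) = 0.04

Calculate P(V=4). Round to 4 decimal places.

P(V=4) = 0.04 + 0.11 + 0.09 = 0.24.

0.2400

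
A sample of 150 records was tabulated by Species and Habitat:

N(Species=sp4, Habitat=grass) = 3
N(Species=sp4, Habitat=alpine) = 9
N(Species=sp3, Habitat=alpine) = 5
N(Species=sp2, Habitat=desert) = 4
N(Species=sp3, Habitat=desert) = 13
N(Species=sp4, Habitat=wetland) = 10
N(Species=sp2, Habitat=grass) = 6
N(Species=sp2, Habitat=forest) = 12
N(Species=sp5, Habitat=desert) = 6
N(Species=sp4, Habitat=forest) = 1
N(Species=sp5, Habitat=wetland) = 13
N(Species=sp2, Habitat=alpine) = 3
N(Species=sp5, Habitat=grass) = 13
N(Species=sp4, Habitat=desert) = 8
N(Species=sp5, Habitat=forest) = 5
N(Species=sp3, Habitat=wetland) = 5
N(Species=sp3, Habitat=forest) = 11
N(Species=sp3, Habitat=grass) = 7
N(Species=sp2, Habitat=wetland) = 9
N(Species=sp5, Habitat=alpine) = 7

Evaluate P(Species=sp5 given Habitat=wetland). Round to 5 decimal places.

Total with Habitat=wetland: 9 + 5 + 10 + 13 = 37.
P(Species=sp5 | Habitat=wetland) = 13/37 = 0.35135.

0.35135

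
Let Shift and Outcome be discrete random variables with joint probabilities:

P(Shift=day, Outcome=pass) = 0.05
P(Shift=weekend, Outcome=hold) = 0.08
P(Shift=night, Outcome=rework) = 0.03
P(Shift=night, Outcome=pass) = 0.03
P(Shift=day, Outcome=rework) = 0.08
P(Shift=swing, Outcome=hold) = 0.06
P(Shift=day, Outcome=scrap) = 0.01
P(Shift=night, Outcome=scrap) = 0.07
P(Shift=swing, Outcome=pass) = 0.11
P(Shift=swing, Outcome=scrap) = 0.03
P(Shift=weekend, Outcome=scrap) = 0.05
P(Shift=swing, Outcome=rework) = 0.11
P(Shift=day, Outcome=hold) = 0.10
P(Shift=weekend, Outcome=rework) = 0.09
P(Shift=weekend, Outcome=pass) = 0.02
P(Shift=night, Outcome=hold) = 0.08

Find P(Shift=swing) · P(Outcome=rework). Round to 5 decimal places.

0.09610

P(Shift=swing) = 0.11 + 0.11 + 0.03 + 0.06 = 0.31.
P(Outcome=rework) = 0.08 + 0.11 + 0.03 + 0.09 = 0.31.
Product: 0.31 × 0.31 = 0.09610.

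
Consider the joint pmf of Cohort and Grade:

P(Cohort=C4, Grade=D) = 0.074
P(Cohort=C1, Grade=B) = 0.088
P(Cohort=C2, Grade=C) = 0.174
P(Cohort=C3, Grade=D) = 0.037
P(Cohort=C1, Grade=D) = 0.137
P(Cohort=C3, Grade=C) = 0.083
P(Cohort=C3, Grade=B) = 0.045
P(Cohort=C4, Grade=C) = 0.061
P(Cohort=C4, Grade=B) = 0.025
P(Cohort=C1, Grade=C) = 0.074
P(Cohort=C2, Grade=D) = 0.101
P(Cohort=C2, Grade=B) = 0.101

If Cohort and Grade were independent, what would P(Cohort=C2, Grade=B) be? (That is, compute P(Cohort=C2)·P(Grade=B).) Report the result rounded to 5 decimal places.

P(Cohort=C2) = 0.101 + 0.174 + 0.101 = 0.376.
P(Grade=B) = 0.088 + 0.101 + 0.045 + 0.025 = 0.259.
Product: 0.376 × 0.259 = 0.09738.

0.09738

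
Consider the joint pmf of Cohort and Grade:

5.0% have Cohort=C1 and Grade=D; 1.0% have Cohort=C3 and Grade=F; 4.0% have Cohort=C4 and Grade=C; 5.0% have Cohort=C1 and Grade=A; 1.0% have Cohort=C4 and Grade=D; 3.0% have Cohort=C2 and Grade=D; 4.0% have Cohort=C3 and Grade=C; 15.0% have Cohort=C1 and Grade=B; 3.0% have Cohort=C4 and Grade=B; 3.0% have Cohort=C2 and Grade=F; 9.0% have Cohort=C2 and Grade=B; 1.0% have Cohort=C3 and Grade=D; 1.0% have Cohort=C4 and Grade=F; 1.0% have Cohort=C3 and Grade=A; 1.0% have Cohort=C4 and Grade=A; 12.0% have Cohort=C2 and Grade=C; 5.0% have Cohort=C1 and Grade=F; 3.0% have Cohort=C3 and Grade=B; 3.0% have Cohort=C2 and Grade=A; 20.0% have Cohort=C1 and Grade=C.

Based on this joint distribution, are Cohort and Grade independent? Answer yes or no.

yes

Every cell satisfies P(Cohort,Grade) = P(Cohort)·P(Grade). For instance P(Cohort=C3) = 0.100, P(Grade=A) = 0.100, and 0.100×0.100 = 0.010 matches the joint entry. So Cohort and Grade are independent.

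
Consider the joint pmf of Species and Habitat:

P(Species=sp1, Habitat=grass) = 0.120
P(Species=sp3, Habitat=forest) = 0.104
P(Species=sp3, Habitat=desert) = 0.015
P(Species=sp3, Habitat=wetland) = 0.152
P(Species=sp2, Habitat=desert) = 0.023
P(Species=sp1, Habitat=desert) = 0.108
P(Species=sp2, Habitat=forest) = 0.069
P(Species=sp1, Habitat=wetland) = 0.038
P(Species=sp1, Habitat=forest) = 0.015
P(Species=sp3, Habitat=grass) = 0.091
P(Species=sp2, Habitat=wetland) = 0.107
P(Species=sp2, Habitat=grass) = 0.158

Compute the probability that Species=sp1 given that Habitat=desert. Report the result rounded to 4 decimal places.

0.7397

P(Habitat=desert) = 0.108 + 0.023 + 0.015 = 0.146.
P(Species=sp1 | Habitat=desert) = 0.108/0.146 = 0.7397.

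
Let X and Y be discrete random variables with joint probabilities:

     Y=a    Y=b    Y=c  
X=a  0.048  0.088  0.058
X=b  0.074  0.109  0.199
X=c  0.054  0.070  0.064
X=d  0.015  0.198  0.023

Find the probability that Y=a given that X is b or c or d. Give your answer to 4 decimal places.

0.1774

P(X=b) = 0.074 + 0.109 + 0.199 = 0.382.
P(X=c) = 0.054 + 0.070 + 0.064 = 0.188.
P(X=d) = 0.015 + 0.198 + 0.023 = 0.236.
P(X ∈ {b, c, d}) = 0.382 + 0.188 + 0.236 = 0.806; P(Y=a, X ∈ {b, c, d}) = 0.074 + 0.054 + 0.015 = 0.143.
P(Y=a | X ∈ {b, c, d}) = 0.143/0.806 = 0.1774.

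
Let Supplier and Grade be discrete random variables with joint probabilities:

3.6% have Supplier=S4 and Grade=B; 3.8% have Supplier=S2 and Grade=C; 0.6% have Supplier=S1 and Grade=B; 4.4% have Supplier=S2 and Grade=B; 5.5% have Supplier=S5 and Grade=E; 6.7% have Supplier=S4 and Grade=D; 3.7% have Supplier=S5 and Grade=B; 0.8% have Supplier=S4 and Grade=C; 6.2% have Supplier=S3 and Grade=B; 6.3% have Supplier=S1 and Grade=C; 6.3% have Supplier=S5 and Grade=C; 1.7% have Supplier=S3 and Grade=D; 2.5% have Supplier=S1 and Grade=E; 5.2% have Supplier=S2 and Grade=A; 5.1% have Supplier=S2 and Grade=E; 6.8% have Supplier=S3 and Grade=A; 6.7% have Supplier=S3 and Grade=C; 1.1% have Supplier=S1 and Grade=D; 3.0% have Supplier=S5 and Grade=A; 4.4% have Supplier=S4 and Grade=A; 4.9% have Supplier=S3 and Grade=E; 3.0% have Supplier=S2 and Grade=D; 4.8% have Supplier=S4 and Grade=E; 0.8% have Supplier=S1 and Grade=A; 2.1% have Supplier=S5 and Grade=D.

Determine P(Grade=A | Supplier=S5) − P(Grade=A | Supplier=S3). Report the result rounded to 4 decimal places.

P(Supplier=S5) = 0.030 + 0.037 + 0.063 + 0.021 + 0.055 = 0.206; P(Grade=A | Supplier=S5) = 0.030/0.206 = 0.14563.
P(Supplier=S3) = 0.068 + 0.062 + 0.067 + 0.017 + 0.049 = 0.263; P(Grade=A | Supplier=S3) = 0.068/0.263 = 0.25856.
Difference = -0.1129.

-0.1129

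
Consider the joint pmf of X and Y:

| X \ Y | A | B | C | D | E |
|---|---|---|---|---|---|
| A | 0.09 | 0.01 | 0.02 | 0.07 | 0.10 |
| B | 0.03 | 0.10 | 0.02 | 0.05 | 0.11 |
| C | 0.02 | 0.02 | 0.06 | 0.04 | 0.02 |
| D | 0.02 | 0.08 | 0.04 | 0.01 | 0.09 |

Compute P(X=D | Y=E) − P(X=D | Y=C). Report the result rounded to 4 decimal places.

P(Y=E) = 0.10 + 0.11 + 0.02 + 0.09 = 0.32; P(X=D | Y=E) = 0.09/0.32 = 0.28125.
P(Y=C) = 0.02 + 0.02 + 0.06 + 0.04 = 0.14; P(X=D | Y=C) = 0.04/0.14 = 0.28571.
Difference = -0.0045.

-0.0045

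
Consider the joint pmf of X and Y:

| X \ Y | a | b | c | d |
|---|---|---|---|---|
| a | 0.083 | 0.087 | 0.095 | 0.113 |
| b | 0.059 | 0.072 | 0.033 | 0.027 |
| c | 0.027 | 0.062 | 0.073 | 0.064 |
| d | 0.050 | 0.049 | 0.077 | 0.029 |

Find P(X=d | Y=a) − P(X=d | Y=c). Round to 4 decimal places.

-0.0487

P(Y=a) = 0.083 + 0.059 + 0.027 + 0.050 = 0.219; P(X=d | Y=a) = 0.050/0.219 = 0.22831.
P(Y=c) = 0.095 + 0.033 + 0.073 + 0.077 = 0.278; P(X=d | Y=c) = 0.077/0.278 = 0.27698.
Difference = -0.0487.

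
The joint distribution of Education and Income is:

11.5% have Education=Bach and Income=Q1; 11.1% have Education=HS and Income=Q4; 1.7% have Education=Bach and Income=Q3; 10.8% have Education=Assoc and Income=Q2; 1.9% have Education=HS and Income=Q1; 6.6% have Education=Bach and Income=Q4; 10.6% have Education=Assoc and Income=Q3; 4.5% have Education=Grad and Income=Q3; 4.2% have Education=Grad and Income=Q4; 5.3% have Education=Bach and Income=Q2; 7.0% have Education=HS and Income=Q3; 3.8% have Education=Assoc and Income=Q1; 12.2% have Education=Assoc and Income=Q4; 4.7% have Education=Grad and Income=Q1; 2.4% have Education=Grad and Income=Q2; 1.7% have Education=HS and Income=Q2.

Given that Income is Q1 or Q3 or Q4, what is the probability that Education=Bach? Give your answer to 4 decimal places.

P(Income=Q1) = 0.019 + 0.038 + 0.115 + 0.047 = 0.219.
P(Income=Q3) = 0.070 + 0.106 + 0.017 + 0.045 = 0.238.
P(Income=Q4) = 0.111 + 0.122 + 0.066 + 0.042 = 0.341.
P(Income ∈ {Q1, Q3, Q4}) = 0.219 + 0.238 + 0.341 = 0.798; P(Education=Bach, Income ∈ {Q1, Q3, Q4}) = 0.115 + 0.017 + 0.066 = 0.198.
P(Education=Bach | Income ∈ {Q1, Q3, Q4}) = 0.198/0.798 = 0.2481.

0.2481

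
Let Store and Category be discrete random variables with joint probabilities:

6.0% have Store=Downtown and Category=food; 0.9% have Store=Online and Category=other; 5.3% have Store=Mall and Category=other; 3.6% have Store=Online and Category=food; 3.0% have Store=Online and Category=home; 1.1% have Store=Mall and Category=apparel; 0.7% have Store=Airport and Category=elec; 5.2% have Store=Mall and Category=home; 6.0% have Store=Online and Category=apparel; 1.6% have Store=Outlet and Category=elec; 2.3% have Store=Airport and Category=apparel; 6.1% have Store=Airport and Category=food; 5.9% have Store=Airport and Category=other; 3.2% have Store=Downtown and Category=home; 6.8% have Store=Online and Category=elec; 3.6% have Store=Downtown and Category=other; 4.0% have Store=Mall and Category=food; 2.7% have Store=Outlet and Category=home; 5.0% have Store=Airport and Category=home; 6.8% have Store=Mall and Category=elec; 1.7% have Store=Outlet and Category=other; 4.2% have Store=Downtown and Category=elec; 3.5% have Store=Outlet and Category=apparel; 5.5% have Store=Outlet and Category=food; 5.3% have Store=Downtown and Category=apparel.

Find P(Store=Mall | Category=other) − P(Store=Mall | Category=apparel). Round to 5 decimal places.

0.24416

P(Category=other) = 0.036 + 0.053 + 0.059 + 0.017 + 0.009 = 0.174; P(Store=Mall | Category=other) = 0.053/0.174 = 0.304598.
P(Category=apparel) = 0.053 + 0.011 + 0.023 + 0.035 + 0.060 = 0.182; P(Store=Mall | Category=apparel) = 0.011/0.182 = 0.060440.
Difference = 0.24416.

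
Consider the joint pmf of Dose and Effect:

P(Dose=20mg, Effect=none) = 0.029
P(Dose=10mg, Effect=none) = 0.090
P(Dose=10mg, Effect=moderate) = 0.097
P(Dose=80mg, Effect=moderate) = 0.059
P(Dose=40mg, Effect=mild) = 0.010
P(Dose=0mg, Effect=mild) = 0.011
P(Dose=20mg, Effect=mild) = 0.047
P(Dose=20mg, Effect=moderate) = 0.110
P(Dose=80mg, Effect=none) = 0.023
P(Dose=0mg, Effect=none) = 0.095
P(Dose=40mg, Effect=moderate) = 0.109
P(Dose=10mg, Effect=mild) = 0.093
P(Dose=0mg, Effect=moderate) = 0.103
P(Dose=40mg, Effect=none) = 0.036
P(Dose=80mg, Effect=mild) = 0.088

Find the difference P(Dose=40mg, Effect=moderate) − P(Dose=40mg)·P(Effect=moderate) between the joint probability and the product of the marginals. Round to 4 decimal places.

0.0349

P(Dose=40mg) = 0.036 + 0.010 + 0.109 = 0.155.
P(Effect=moderate) = 0.103 + 0.097 + 0.110 + 0.109 + 0.059 = 0.478.
P(Dose=40mg, Effect=moderate) − P(Dose=40mg)P(Effect=moderate) = 0.109 − 0.155×0.478 = 0.0349.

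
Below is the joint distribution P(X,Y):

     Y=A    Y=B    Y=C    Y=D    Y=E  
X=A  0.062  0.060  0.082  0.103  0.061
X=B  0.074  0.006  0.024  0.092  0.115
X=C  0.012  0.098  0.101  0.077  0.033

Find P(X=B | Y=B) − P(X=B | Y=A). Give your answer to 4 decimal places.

P(Y=B) = 0.060 + 0.006 + 0.098 = 0.164; P(X=B | Y=B) = 0.006/0.164 = 0.03659.
P(Y=A) = 0.062 + 0.074 + 0.012 = 0.148; P(X=B | Y=A) = 0.074/0.148 = 0.50000.
Difference = -0.4634.

-0.4634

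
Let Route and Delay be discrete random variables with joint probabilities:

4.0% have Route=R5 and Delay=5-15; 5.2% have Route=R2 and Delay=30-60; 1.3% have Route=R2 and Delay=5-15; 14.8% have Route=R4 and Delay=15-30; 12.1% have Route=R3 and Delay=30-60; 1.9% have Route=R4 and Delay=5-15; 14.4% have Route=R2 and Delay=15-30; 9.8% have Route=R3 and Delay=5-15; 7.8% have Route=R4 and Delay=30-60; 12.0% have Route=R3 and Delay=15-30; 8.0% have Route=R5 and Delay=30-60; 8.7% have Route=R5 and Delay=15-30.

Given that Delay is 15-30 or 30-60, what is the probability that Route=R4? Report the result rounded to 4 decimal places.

0.2723

P(Delay=15-30) = 0.144 + 0.120 + 0.148 + 0.087 = 0.499.
P(Delay=30-60) = 0.052 + 0.121 + 0.078 + 0.080 = 0.331.
P(Delay ∈ {15-30, 30-60}) = 0.499 + 0.331 = 0.830; P(Route=R4, Delay ∈ {15-30, 30-60}) = 0.148 + 0.078 = 0.226.
P(Route=R4 | Delay ∈ {15-30, 30-60}) = 0.226/0.830 = 0.2723.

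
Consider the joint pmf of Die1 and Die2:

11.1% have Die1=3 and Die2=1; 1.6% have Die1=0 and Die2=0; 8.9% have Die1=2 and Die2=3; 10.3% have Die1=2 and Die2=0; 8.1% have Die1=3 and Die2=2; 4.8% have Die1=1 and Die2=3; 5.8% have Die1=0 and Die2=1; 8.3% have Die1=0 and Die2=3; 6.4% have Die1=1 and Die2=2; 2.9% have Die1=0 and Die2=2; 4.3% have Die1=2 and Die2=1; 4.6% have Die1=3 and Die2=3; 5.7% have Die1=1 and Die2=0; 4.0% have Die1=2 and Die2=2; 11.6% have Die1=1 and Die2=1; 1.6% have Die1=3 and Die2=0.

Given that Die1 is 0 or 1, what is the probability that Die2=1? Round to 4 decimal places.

P(Die1=0) = 0.016 + 0.058 + 0.029 + 0.083 = 0.186.
P(Die1=1) = 0.057 + 0.116 + 0.064 + 0.048 = 0.285.
P(Die1 ∈ {0, 1}) = 0.186 + 0.285 = 0.471; P(Die2=1, Die1 ∈ {0, 1}) = 0.058 + 0.116 = 0.174.
P(Die2=1 | Die1 ∈ {0, 1}) = 0.174/0.471 = 0.3694.

0.3694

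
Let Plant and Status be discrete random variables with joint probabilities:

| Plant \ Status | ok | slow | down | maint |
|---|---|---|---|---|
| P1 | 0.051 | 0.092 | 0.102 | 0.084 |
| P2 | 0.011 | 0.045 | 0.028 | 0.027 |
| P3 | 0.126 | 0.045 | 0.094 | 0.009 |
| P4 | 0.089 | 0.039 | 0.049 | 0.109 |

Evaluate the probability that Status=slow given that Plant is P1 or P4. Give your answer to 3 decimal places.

P(Plant=P1) = 0.051 + 0.092 + 0.102 + 0.084 = 0.329.
P(Plant=P4) = 0.089 + 0.039 + 0.049 + 0.109 = 0.286.
P(Plant ∈ {P1, P4}) = 0.329 + 0.286 = 0.615; P(Status=slow, Plant ∈ {P1, P4}) = 0.092 + 0.039 = 0.131.
P(Status=slow | Plant ∈ {P1, P4}) = 0.131/0.615 = 0.213.

0.213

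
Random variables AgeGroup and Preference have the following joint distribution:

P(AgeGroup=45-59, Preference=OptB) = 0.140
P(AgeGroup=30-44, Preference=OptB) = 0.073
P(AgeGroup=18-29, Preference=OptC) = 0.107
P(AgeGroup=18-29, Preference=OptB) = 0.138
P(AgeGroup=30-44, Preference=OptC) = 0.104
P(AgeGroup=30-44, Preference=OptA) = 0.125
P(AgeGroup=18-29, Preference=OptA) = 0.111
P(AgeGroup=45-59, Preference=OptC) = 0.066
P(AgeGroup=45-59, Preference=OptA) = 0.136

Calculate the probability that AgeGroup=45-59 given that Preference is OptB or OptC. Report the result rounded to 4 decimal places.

0.3280

P(Preference=OptB) = 0.138 + 0.073 + 0.140 = 0.351.
P(Preference=OptC) = 0.107 + 0.104 + 0.066 = 0.277.
P(Preference ∈ {OptB, OptC}) = 0.351 + 0.277 = 0.628; P(AgeGroup=45-59, Preference ∈ {OptB, OptC}) = 0.140 + 0.066 = 0.206.
P(AgeGroup=45-59 | Preference ∈ {OptB, OptC}) = 0.206/0.628 = 0.3280.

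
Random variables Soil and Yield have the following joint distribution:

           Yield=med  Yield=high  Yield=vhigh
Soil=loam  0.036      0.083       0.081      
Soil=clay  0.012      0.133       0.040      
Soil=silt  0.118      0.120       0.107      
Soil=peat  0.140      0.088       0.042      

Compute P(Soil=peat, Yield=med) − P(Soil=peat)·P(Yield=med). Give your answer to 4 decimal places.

0.0574

P(Soil=peat) = 0.140 + 0.088 + 0.042 = 0.270.
P(Yield=med) = 0.036 + 0.012 + 0.118 + 0.140 = 0.306.
P(Soil=peat, Yield=med) − P(Soil=peat)P(Yield=med) = 0.140 − 0.270×0.306 = 0.0574.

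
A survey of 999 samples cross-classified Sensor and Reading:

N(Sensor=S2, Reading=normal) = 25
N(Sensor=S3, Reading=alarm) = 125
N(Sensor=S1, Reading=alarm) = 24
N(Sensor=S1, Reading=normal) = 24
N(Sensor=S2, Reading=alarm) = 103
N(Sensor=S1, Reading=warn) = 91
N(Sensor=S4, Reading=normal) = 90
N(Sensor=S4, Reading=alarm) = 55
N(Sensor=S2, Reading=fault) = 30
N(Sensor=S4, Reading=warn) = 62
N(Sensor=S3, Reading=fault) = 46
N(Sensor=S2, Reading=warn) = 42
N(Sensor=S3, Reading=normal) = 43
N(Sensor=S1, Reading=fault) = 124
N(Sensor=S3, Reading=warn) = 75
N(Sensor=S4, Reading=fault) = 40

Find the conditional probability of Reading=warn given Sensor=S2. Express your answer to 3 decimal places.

0.210

Total with Sensor=S2: 25 + 42 + 103 + 30 = 200.
P(Reading=warn | Sensor=S2) = 42/200 = 0.210.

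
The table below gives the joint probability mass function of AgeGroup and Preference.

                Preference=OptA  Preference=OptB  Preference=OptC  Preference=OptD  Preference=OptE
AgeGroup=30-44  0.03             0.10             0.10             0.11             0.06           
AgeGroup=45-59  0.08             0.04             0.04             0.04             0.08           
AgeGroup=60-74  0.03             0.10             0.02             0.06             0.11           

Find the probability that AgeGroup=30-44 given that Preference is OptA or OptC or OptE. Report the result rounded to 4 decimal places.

0.3455

P(Preference=OptA) = 0.03 + 0.08 + 0.03 = 0.14.
P(Preference=OptC) = 0.10 + 0.04 + 0.02 = 0.16.
P(Preference=OptE) = 0.06 + 0.08 + 0.11 = 0.25.
P(Preference ∈ {OptA, OptC, OptE}) = 0.14 + 0.16 + 0.25 = 0.55; P(AgeGroup=30-44, Preference ∈ {OptA, OptC, OptE}) = 0.03 + 0.10 + 0.06 = 0.19.
P(AgeGroup=30-44 | Preference ∈ {OptA, OptC, OptE}) = 0.19/0.55 = 0.3455.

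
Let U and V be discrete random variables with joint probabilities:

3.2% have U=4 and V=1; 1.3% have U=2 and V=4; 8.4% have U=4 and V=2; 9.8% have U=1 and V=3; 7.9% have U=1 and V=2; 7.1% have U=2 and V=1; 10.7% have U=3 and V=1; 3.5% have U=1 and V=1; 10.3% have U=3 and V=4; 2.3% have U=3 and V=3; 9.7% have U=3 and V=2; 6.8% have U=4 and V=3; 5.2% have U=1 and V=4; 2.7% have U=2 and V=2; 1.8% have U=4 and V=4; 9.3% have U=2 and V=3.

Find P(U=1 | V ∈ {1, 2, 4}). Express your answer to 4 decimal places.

0.2312

P(V=1) = 0.035 + 0.071 + 0.107 + 0.032 = 0.245.
P(V=2) = 0.079 + 0.027 + 0.097 + 0.084 = 0.287.
P(V=4) = 0.052 + 0.013 + 0.103 + 0.018 = 0.186.
P(V ∈ {1, 2, 4}) = 0.245 + 0.287 + 0.186 = 0.718; P(U=1, V ∈ {1, 2, 4}) = 0.035 + 0.079 + 0.052 = 0.166.
P(U=1 | V ∈ {1, 2, 4}) = 0.166/0.718 = 0.2312.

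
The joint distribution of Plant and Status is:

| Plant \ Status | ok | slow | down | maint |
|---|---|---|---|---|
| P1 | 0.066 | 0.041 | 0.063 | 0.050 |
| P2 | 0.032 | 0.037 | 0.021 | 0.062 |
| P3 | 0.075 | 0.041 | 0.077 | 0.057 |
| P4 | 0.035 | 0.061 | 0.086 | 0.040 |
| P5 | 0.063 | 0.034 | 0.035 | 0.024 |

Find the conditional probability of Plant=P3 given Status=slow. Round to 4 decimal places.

P(Status=slow) = 0.041 + 0.037 + 0.041 + 0.061 + 0.034 = 0.214.
P(Plant=P3 | Status=slow) = 0.041/0.214 = 0.1916.

0.1916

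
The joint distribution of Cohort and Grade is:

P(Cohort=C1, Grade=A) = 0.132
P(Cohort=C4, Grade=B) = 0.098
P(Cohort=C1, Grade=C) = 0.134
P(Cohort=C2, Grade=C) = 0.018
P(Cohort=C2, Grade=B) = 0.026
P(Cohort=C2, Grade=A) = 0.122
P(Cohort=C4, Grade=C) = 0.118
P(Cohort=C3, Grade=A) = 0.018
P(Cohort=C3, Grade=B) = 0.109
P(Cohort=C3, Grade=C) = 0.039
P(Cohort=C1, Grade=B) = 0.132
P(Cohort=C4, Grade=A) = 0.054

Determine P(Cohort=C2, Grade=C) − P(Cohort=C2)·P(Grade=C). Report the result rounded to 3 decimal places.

P(Cohort=C2) = 0.122 + 0.026 + 0.018 = 0.166.
P(Grade=C) = 0.134 + 0.018 + 0.039 + 0.118 = 0.309.
P(Cohort=C2, Grade=C) − P(Cohort=C2)P(Grade=C) = 0.018 − 0.166×0.309 = -0.033.

-0.033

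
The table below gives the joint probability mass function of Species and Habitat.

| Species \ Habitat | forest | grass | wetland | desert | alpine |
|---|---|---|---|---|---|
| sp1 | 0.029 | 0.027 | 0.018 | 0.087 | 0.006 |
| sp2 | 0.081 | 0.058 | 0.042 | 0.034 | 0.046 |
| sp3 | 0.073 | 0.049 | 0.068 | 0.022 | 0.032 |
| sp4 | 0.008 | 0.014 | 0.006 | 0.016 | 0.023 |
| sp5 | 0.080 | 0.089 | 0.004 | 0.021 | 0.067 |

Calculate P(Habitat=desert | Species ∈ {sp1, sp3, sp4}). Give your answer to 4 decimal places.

0.2615

P(Species=sp1) = 0.029 + 0.027 + 0.018 + 0.087 + 0.006 = 0.167.
P(Species=sp3) = 0.073 + 0.049 + 0.068 + 0.022 + 0.032 = 0.244.
P(Species=sp4) = 0.008 + 0.014 + 0.006 + 0.016 + 0.023 = 0.067.
P(Species ∈ {sp1, sp3, sp4}) = 0.167 + 0.244 + 0.067 = 0.478; P(Habitat=desert, Species ∈ {sp1, sp3, sp4}) = 0.087 + 0.022 + 0.016 = 0.125.
P(Habitat=desert | Species ∈ {sp1, sp3, sp4}) = 0.125/0.478 = 0.2615.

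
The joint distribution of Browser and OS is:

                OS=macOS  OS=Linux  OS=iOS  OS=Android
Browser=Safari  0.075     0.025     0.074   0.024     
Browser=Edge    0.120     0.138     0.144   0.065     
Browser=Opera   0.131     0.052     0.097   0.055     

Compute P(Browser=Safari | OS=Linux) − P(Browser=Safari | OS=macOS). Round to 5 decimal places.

P(OS=Linux) = 0.025 + 0.138 + 0.052 = 0.215; P(Browser=Safari | OS=Linux) = 0.025/0.215 = 0.116279.
P(OS=macOS) = 0.075 + 0.120 + 0.131 = 0.326; P(Browser=Safari | OS=macOS) = 0.075/0.326 = 0.230061.
Difference = -0.11378.

-0.11378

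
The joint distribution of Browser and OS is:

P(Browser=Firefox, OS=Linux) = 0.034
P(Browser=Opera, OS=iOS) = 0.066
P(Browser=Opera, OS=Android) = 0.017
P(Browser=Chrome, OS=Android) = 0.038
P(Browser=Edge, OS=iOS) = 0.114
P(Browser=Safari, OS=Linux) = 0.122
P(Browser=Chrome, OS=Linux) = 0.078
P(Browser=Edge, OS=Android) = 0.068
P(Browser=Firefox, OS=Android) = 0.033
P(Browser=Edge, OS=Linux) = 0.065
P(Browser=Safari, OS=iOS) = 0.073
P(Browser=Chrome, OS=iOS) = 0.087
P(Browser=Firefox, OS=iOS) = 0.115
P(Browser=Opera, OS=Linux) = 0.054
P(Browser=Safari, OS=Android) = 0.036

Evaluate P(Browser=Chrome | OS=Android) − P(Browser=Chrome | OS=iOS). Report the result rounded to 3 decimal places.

0.007

P(OS=Android) = 0.038 + 0.033 + 0.036 + 0.068 + 0.017 = 0.192; P(Browser=Chrome | OS=Android) = 0.038/0.192 = 0.1979.
P(OS=iOS) = 0.087 + 0.115 + 0.073 + 0.114 + 0.066 = 0.455; P(Browser=Chrome | OS=iOS) = 0.087/0.455 = 0.1912.
Difference = 0.007.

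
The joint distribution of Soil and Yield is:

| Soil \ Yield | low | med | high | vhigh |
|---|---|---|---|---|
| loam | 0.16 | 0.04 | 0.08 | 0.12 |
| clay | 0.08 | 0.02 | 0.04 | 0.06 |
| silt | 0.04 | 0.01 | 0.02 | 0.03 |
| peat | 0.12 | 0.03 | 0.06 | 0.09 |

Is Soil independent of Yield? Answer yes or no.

Every cell satisfies P(Soil,Yield) = P(Soil)·P(Yield). For instance P(Soil=peat) = 0.30, P(Yield=low) = 0.40, and 0.30×0.40 = 0.12 matches the joint entry. So Soil and Yield are independent.

yes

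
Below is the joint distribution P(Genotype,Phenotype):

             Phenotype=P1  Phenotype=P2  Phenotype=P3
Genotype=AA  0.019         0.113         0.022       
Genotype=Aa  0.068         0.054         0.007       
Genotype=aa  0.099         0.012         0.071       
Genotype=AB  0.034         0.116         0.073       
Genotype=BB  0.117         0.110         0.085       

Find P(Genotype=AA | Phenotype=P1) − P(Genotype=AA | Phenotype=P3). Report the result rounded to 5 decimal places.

P(Phenotype=P1) = 0.019 + 0.068 + 0.099 + 0.034 + 0.117 = 0.337; P(Genotype=AA | Phenotype=P1) = 0.019/0.337 = 0.056380.
P(Phenotype=P3) = 0.022 + 0.007 + 0.071 + 0.073 + 0.085 = 0.258; P(Genotype=AA | Phenotype=P3) = 0.022/0.258 = 0.085271.
Difference = -0.02889.

-0.02889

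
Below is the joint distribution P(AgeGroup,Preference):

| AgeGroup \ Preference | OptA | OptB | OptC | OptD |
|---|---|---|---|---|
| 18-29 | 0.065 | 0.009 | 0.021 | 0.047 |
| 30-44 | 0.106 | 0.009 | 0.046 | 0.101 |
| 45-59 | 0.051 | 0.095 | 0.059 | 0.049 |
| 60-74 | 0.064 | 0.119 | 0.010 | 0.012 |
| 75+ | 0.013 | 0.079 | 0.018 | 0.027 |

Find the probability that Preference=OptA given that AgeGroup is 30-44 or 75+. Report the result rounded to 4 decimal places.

P(AgeGroup=30-44) = 0.106 + 0.009 + 0.046 + 0.101 = 0.262.
P(AgeGroup=75+) = 0.013 + 0.079 + 0.018 + 0.027 = 0.137.
P(AgeGroup ∈ {30-44, 75+}) = 0.262 + 0.137 = 0.399; P(Preference=OptA, AgeGroup ∈ {30-44, 75+}) = 0.106 + 0.013 = 0.119.
P(Preference=OptA | AgeGroup ∈ {30-44, 75+}) = 0.119/0.399 = 0.2982.

0.2982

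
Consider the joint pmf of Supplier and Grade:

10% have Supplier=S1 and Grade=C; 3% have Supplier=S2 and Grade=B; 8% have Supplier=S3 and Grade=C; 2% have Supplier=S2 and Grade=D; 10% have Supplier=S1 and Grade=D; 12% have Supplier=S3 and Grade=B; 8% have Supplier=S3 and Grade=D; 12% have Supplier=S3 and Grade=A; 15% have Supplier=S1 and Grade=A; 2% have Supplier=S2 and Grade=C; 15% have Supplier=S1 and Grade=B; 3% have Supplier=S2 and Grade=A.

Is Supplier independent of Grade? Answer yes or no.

Every cell satisfies P(Supplier,Grade) = P(Supplier)·P(Grade). For instance P(Supplier=S2) = 0.10, P(Grade=C) = 0.20, and 0.10×0.20 = 0.02 matches the joint entry. So Supplier and Grade are independent.

yes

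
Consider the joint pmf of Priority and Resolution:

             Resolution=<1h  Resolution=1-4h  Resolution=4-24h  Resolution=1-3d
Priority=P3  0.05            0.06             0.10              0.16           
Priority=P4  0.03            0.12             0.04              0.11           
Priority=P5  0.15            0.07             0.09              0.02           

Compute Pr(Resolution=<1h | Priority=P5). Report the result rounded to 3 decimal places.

P(Priority=P5) = 0.15 + 0.07 + 0.09 + 0.02 = 0.33.
P(Resolution=<1h | Priority=P5) = 0.15/0.33 = 0.455.

0.455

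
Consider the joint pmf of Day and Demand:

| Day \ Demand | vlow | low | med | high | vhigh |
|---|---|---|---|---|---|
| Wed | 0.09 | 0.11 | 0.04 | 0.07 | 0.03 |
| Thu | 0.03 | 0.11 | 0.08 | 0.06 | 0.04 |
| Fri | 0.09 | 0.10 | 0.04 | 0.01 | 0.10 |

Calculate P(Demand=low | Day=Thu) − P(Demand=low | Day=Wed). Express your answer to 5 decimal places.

P(Day=Thu) = 0.03 + 0.11 + 0.08 + 0.06 + 0.04 = 0.32; P(Demand=low | Day=Thu) = 0.11/0.32 = 0.343750.
P(Day=Wed) = 0.09 + 0.11 + 0.04 + 0.07 + 0.03 = 0.34; P(Demand=low | Day=Wed) = 0.11/0.34 = 0.323529.
Difference = 0.02022.

0.02022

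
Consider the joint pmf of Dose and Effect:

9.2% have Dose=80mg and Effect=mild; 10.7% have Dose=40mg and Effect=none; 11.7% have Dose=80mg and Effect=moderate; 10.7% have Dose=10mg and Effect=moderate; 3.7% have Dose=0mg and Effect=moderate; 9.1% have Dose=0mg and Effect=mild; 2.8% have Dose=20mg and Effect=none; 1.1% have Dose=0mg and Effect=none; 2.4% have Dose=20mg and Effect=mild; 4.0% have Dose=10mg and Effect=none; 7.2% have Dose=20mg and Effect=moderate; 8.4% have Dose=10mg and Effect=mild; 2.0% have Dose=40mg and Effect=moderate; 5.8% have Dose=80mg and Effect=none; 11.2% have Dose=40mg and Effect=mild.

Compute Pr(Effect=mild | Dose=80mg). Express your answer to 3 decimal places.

0.345

P(Dose=80mg) = 0.058 + 0.092 + 0.117 = 0.267.
P(Effect=mild | Dose=80mg) = 0.092/0.267 = 0.345.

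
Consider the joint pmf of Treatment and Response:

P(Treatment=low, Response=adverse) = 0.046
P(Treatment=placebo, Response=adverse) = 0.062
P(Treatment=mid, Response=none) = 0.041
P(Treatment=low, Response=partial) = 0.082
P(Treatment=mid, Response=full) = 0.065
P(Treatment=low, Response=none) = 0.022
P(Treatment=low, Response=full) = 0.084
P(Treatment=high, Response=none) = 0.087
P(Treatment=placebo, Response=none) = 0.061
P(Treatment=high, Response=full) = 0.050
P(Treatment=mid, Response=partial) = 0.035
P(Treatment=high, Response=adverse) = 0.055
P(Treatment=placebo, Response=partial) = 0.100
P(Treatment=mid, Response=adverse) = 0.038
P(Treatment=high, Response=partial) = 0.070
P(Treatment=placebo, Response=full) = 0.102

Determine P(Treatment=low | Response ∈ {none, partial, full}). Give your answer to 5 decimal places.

0.23529

P(Response=none) = 0.061 + 0.022 + 0.041 + 0.087 = 0.211.
P(Response=partial) = 0.100 + 0.082 + 0.035 + 0.070 = 0.287.
P(Response=full) = 0.102 + 0.084 + 0.065 + 0.050 = 0.301.
P(Response ∈ {none, partial, full}) = 0.211 + 0.287 + 0.301 = 0.799; P(Treatment=low, Response ∈ {none, partial, full}) = 0.022 + 0.082 + 0.084 = 0.188.
P(Treatment=low | Response ∈ {none, partial, full}) = 0.188/0.799 = 0.23529.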